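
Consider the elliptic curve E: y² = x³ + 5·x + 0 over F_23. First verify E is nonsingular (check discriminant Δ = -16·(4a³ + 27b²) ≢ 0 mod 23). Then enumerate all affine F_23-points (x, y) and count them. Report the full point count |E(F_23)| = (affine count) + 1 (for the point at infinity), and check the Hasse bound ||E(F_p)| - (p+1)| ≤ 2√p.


Affine points = {(0, 0), (1, 11), (1, 12), (2, 8), (2, 15), (5, 9), (5, 14), (6, 4), (6, 19), (8, 0), (11, 11), (11, 12), (13, 10), (13, 13), (14, 10), (14, 13), (15, 0), (16, 6), (16, 17), (19, 10), (19, 13), (20, 2), (20, 21)}; affine count = 23; |E(F_23)| = 24.

Discriminant check: Δ ∝ 4a³ + 27b² = 4·5³ + 27·0² = 4·125 + 27·0 ≡ 17 (mod 23). Nonzero ⇒ E is nonsingular.
For each x ∈ F_23, compute rhs = x³ + 5·x + 0 mod 23, then count y ∈ F_23 with y² ≡ rhs.
  x = 0: rhs = 0, matching y values: 0 (1 points).
  x = 1: rhs = 6, matching y values: 11, 12 (2 points).
  x = 2: rhs = 18, matching y values: 8, 15 (2 points).
  x = 3: rhs = 19, matching y values: none (0 points).
  x = 4: rhs = 15, matching y values: none (0 points).
  x = 5: rhs = 12, matching y values: 9, 14 (2 points).
  x = 6: rhs = 16, matching y values: 4, 19 (2 points).
  x = 7: rhs = 10, matching y values: none (0 points).
  x = 8: rhs = 0, matching y values: 0 (1 points).
  x = 9: rhs = 15, matching y values: none (0 points).
  x = 10: rhs = 15, matching y values: none (0 points).
  x = 11: rhs = 6, matching y values: 11, 12 (2 points).
  x = 12: rhs = 17, matching y values: none (0 points).
  x = 13: rhs = 8, matching y values: 10, 13 (2 points).
  x = 14: rhs = 8, matching y values: 10, 13 (2 points).
  x = 15: rhs = 0, matching y values: 0 (1 points).
  x = 16: rhs = 13, matching y values: 6, 17 (2 points).
  x = 17: rhs = 7, matching y values: none (0 points).
  x = 18: rhs = 11, matching y values: none (0 points).
  x = 19: rhs = 8, matching y values: 10, 13 (2 points).
  x = 20: rhs = 4, matching y values: 2, 21 (2 points).
  x = 21: rhs = 5, matching y values: none (0 points).
  x = 22: rhs = 17, matching y values: none (0 points).
Total affine count: 23.
Full point count |E(F_23)| = 23 + 1 = 24.
Hasse bound: |24 − (23+1)| = |0| = 0 ≤ 2√23 ≈ 9.5917 ✓.


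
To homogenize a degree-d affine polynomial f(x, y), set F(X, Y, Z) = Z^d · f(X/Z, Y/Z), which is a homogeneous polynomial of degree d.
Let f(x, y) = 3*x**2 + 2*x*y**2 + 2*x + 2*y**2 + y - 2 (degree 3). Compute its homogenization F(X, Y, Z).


F(X, Y, Z) = 3*X**2*Z + 2*X*Y**2 + 2*X*Z**2 + 2*Y**2*Z + Y*Z**2 - 2*Z**3

deg(f) = 3.
Substitute x = X/Z, y = Y/Z into f, then multiply by Z^3.
  monomial 3·x^2·y^0 ↦ 3·X^2·Y^0·Z^1.
  monomial 2·x^1·y^2 ↦ 2·X^1·Y^2·Z^0.
  monomial 2·x^1·y^0 ↦ 2·X^1·Y^0·Z^2.
  monomial 2·x^0·y^2 ↦ 2·X^0·Y^2·Z^1.
  monomial 1·x^0·y^1 ↦ 1·X^0·Y^1·Z^2.
  monomial -2·x^0·y^0 ↦ -2·X^0·Y^0·Z^3.
Collecting: F(X, Y, Z) = 3*X**2*Z + 2*X*Y**2 + 2*X*Z**2 + 2*Y**2*Z + Y*Z**2 - 2*Z**3.


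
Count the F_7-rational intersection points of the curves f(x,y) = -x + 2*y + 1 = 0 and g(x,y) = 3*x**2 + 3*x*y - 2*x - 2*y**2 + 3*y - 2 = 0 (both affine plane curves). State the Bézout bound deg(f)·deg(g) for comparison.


Common zeros: {(4, 5), (5, 2)}; count = 2; Bézout bound = 2.

deg(f) = 1, deg(g) = 2, so Bézout bound = 2.
Scan x ∈ F_7. For each x, list the y ∈ F_7 with f(x, y) ≡ 0 and those with g(x, y) ≡ 0 (mod 7); the common zeros in that column are the intersection.
  x = 0: f ≡ 0 at y ∈ {3}; g ≡ 0 at y ∈ {6}; common: ∅.
  x = 1: f ≡ 0 at y ∈ {0}; g ≡ 0 at y ∈ {5}; common: ∅.
  x = 2: f ≡ 0 at y ∈ {4}; g ≡ 0 at y ∈ ∅; common: ∅.
  x = 3: f ≡ 0 at y ∈ {1}; g ≡ 0 at y ∈ {2, 4}; common: ∅.
  x = 4: f ≡ 0 at y ∈ {5}; g ≡ 0 at y ∈ {5, 6}; common: {5}.
  x = 5: f ≡ 0 at y ∈ {2}; g ≡ 0 at y ∈ {0, 2}; common: {2}.
  x = 6: f ≡ 0 at y ∈ {6}; g ≡ 0 at y ∈ ∅; common: ∅.
Collecting: common zeros = {(4, 5), (5, 2)}, so the count is 2.
Comparison with the Bézout bound: 2 ≤ 2 = deg(f)·deg(g), as expected for curves with no common component (the bound is attained).


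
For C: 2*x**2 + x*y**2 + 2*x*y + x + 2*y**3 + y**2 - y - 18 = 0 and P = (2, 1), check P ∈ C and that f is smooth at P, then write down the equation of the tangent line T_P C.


Tangent line at P: 12*x + 15*y - 39 = 0.

Step 1: f(2, 1) = 0, so P lies on C.
Step 2: partial derivatives
  f_x(x, y) = 4*x + y**2 + 2*y + 1, f_y(x, y) = 2*x*y + 2*x + 6*y**2 + 2*y - 1.
  f_x(P) = 12, f_y(P) = 15 (gradient nonzero, so P is smooth).
Step 3: tangent line at P: 12·(x − 2) + 15·(y − 1) = 0.
Expanding: 12*x + 15*y - 39 = 0.


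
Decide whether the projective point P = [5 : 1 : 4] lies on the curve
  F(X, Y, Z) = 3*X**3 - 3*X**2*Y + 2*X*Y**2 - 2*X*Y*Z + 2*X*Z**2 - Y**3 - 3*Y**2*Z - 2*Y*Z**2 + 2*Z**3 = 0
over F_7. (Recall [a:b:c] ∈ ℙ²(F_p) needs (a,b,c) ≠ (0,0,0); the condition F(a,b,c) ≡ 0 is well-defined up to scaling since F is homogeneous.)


F(5,1,4) ≡ 2 (mod 7); P is NOT on the curve.

Evaluate F(5, 1, 4) term-by-term (mod 7).
  3*X**3 ↦ 3·125·1·1 = 375
  -3*X**2*Y ↦ -3·25·1·1 = -75
  2*X*Y**2 ↦ 2·5·1·1 = 10
  -2*X*Y*Z ↦ -2·5·1·4 = -40
  2*X*Z**2 ↦ 2·5·1·16 = 160
  -Y**3 ↦ -1·1·1·1 = -1
  -3*Y**2*Z ↦ -3·1·1·4 = -12
  -2*Y*Z**2 ↦ -2·1·1·16 = -32
  2*Z**3 ↦ 2·1·1·64 = 128
Sum: F(5, 1, 4) = (375) + (-75) + (10) + (-40) + (160) + (-1) + (-12) + (-32) + (128) = 513.
Reducing mod 7: 513 ≡ 2 (mod 7).
Since F(a, b, c) ≡ 2 ≠ 0 (mod 7), P does NOT lie on the curve.


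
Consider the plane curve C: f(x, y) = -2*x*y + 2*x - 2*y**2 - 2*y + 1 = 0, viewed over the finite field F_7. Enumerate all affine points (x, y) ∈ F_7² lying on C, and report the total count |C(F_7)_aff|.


Affine F_7-points: {(3, 0), (3, 3), (4, 4), (4, 5), (5, 2), (5, 6)}; count = 6.

For each of the 49 pairs (x, y) ∈ F_7², evaluate f(x, y) mod 7. Record the zeros.
  x = 0: [0↦1, 1↦4, 2↦3, 3↦5, 4↦3, 5↦4, 6↦1]  zeros at y ∈ ∅
  x = 1: [0↦3, 1↦4, 2↦1, 3↦1, 4↦4, 5↦3, 6↦5]  zeros at y ∈ ∅
  x = 2: [0↦5, 1↦4, 2↦6, 3↦4, 4↦5, 5↦2, 6↦2]  zeros at y ∈ ∅
  x = 3: [0↦0, 1↦4, 2↦4, 3↦0, 4↦6, 5↦1, 6↦6]  zeros at y ∈ {0, 3}
  x = 4: [0↦2, 1↦4, 2↦2, 3↦3, 4↦0, 5↦0, 6↦3]  zeros at y ∈ {4, 5}
  x = 5: [0↦4, 1↦4, 2↦0, 3↦6, 4↦1, 5↦6, 6↦0]  zeros at y ∈ {2, 6}
  x = 6: [0↦6, 1↦4, 2↦5, 3↦2, 4↦2, 5↦5, 6↦4]  zeros at y ∈ ∅
Collecting zeros: affine points = {(3, 0), (3, 3), (4, 4), (4, 5), (5, 2), (5, 6)}.
Total count |C(F_7)_aff| = 6.


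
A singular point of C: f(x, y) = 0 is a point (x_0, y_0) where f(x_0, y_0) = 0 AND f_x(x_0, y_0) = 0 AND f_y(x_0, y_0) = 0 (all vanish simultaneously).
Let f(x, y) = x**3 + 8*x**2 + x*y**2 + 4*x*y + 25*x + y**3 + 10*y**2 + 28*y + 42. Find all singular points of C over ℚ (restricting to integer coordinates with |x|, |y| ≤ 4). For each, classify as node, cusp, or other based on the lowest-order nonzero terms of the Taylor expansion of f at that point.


Singular points: {(-3, -2)}; classification: node.

Compute partial derivatives:
  f_x = 3*x**2 + 16*x + y**2 + 4*y + 25.
  f_y = 2*x*y + 4*x + 3*y**2 + 20*y + 28.
Scan x_0 ∈ {−4, ..., 4}. For each x_0, f_y(x_0, y) is a polynomial in y; find its integer roots y ∈ {−4, ..., 4}, then test f_x and f at those candidates.
  x = -4: f_y(-4, y) = 3*y**2 + 12*y + 12; vanishes at y ∈ {-2}. (-4, -2): f_x = 5 ≠ 0.
  x = -3: f_y(-3, y) = 3*y**2 + 14*y + 16; vanishes at y ∈ {-2}. (-3, -2): f_x = 0, f = 0 — SINGULAR.
  x = -2: f_y(-2, y) = 3*y**2 + 16*y + 20; vanishes at y ∈ {-2}. (-2, -2): f_x = 1 ≠ 0.
  x = -1: f_y(-1, y) = 3*y**2 + 18*y + 24; vanishes at y ∈ {-4, -2}. (-1, -4): f_x = 12 ≠ 0; (-1, -2): f_x = 8 ≠ 0.
  x = 0: f_y(0, y) = 3*y**2 + 20*y + 28; vanishes at y ∈ {-2}. (0, -2): f_x = 21 ≠ 0.
  x = 1: f_y(1, y) = 3*y**2 + 22*y + 32; vanishes at y ∈ {-2}. (1, -2): f_x = 40 ≠ 0.
  x = 2: f_y(2, y) = 3*y**2 + 24*y + 36; vanishes at y ∈ {-2}. (2, -2): f_x = 65 ≠ 0.
  x = 3: f_y(3, y) = 3*y**2 + 26*y + 40; vanishes at y ∈ {-2}. (3, -2): f_x = 96 ≠ 0.
  x = 4: f_y(4, y) = 3*y**2 + 28*y + 44; vanishes at y ∈ {-2}. (4, -2): f_x = 133 ≠ 0.
Only singular point on the grid: (-3, -2).
Classify: substitute x = -3 + u, y = -2 + v and expand: f = u**3 - u**2 + u*v**2 + v**3 + v**2.
No constant or linear terms (consistent with a singular point). Quadratic part: -u**2 + v**2. Cubic part: u**3 + u*v**2 + v**3.
The quadratic part v**2 - u**2 = (v − u)(v + u) splits into two distinct linear factors, so there are two distinct tangent lines y − -2 = ±(x − -3) — this is a node (ordinary double point).
Classification: node.


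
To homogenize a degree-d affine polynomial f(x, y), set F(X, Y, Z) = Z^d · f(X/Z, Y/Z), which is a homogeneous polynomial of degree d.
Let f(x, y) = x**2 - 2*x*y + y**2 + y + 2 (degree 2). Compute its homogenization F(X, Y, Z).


F(X, Y, Z) = X**2 - 2*X*Y + Y**2 + Y*Z + 2*Z**2

deg(f) = 2.
Substitute x = X/Z, y = Y/Z into f, then multiply by Z^2.
  monomial 1·x^2·y^0 ↦ 1·X^2·Y^0·Z^0.
  monomial -2·x^1·y^1 ↦ -2·X^1·Y^1·Z^0.
  monomial 1·x^0·y^2 ↦ 1·X^0·Y^2·Z^0.
  monomial 1·x^0·y^1 ↦ 1·X^0·Y^1·Z^1.
  monomial 2·x^0·y^0 ↦ 2·X^0·Y^0·Z^2.
Collecting: F(X, Y, Z) = X**2 - 2*X*Y + Y**2 + Y*Z + 2*Z**2.


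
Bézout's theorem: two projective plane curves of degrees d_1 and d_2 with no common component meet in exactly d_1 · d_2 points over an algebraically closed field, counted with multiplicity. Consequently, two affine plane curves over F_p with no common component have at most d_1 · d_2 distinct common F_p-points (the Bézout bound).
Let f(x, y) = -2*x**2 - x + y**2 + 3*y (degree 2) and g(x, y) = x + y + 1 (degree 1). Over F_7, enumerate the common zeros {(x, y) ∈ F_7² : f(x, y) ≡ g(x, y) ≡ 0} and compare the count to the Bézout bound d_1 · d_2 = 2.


Common zeros: ∅; count = 0; Bézout bound = 2.

deg(f) = 2, deg(g) = 1, so Bézout bound = 2.
Scan x ∈ F_7. For each x, list the y ∈ F_7 with f(x, y) ≡ 0 and those with g(x, y) ≡ 0 (mod 7); the common zeros in that column are the intersection.
  x = 0: f ≡ 0 at y ∈ {0, 4}; g ≡ 0 at y ∈ {6}; common: ∅.
  x = 1: f ≡ 0 at y ∈ {2}; g ≡ 0 at y ∈ {5}; common: ∅.
  x = 2: f ≡ 0 at y ∈ {2}; g ≡ 0 at y ∈ {4}; common: ∅.
  x = 3: f ≡ 0 at y ∈ {0, 4}; g ≡ 0 at y ∈ {3}; common: ∅.
  x = 4: f ≡ 0 at y ∈ ∅; g ≡ 0 at y ∈ {2}; common: ∅.
  x = 5: f ≡ 0 at y ∈ ∅; g ≡ 0 at y ∈ {1}; common: ∅.
  x = 6: f ≡ 0 at y ∈ ∅; g ≡ 0 at y ∈ {0}; common: ∅.
Collecting: common zeros = ∅, so the count is 0.
Comparison with the Bézout bound: 0 ≤ 2 = deg(f)·deg(g), as expected for curves with no common component (the affine F_7-count falls short of the bound because intersections may lie at infinity, over extension fields, or carry multiplicity).


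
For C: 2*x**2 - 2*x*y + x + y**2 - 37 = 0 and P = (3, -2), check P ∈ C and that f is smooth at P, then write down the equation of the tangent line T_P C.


Tangent line at P: 17*x - 10*y - 71 = 0.

Step 1: f(3, -2) = 0, so P lies on C.
Step 2: partial derivatives
  f_x(x, y) = 4*x - 2*y + 1, f_y(x, y) = -2*x + 2*y.
  f_x(P) = 17, f_y(P) = -10 (gradient nonzero, so P is smooth).
Step 3: tangent line at P: 17·(x − 3) + -10·(y − -2) = 0.
Expanding: 17*x - 10*y - 71 = 0.


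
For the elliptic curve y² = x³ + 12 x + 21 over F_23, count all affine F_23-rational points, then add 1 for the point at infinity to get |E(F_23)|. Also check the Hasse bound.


Affine points = {(4, 8), (4, 15), (8, 10), (8, 13), (11, 9), (11, 14), (14, 9), (14, 14), (16, 10), (16, 13), (17, 3), (17, 20), (19, 1), (19, 22), (20, 2), (20, 21), (21, 9), (21, 14), (22, 10), (22, 13)}; affine count = 20; |E(F_23)| = 21.

Discriminant check: Δ ∝ 4a³ + 27b² = 4·12³ + 27·21² = 4·1728 + 27·441 ≡ 5 (mod 23). Nonzero ⇒ E is nonsingular.
For each x ∈ F_23, compute rhs = x³ + 12·x + 21 mod 23, then count y ∈ F_23 with y² ≡ rhs.
  x = 0: rhs = 21, matching y values: none (0 points).
  x = 1: rhs = 11, matching y values: none (0 points).
  x = 2: rhs = 7, matching y values: none (0 points).
  x = 3: rhs = 15, matching y values: none (0 points).
  x = 4: rhs = 18, matching y values: 8, 15 (2 points).
  x = 5: rhs = 22, matching y values: none (0 points).
  x = 6: rhs = 10, matching y values: none (0 points).
  x = 7: rhs = 11, matching y values: none (0 points).
  x = 8: rhs = 8, matching y values: 10, 13 (2 points).
  x = 9: rhs = 7, matching y values: none (0 points).
  x = 10: rhs = 14, matching y values: none (0 points).
  x = 11: rhs = 12, matching y values: 9, 14 (2 points).
  x = 12: rhs = 7, matching y values: none (0 points).
  x = 13: rhs = 5, matching y values: none (0 points).
  x = 14: rhs = 12, matching y values: 9, 14 (2 points).
  x = 15: rhs = 11, matching y values: none (0 points).
  x = 16: rhs = 8, matching y values: 10, 13 (2 points).
  x = 17: rhs = 9, matching y values: 3, 20 (2 points).
  x = 18: rhs = 20, matching y values: none (0 points).
  x = 19: rhs = 1, matching y values: 1, 22 (2 points).
  x = 20: rhs = 4, matching y values: 2, 21 (2 points).
  x = 21: rhs = 12, matching y values: 9, 14 (2 points).
  x = 22: rhs = 8, matching y values: 10, 13 (2 points).
Total affine count: 20.
Full point count |E(F_23)| = 20 + 1 = 21.
Hasse bound: |21 − (23+1)| = |-3| = 3 ≤ 2√23 ≈ 9.5917 ✓.


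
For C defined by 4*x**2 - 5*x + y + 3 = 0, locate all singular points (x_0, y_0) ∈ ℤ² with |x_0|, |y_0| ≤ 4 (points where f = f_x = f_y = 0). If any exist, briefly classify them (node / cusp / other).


No singular points in the scanned grid; C is smooth there.

Compute partial derivatives:
  f_x = 8*x - 5.
  f_y = 1.
f_y = 1 is a nonzero constant, so f_y never vanishes: no point (x, y) can satisfy f = f_x = f_y = 0. In particular no (x, y) ∈ {−4, ..., 4}² is singular; the curve is smooth.


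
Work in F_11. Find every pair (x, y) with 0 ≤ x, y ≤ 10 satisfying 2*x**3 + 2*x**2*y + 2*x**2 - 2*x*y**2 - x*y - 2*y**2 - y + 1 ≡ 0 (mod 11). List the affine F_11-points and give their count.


Affine F_11-points: {(0, 6), (0, 10), (1, 2), (1, 9), (2, 2), (2, 8), (5, 2), (5, 9), (6, 9), (8, 1), (8, 5), (9, 5), (9, 7), (10, 5)}; count = 14.

For each of the 121 pairs (x, y) ∈ F_11², evaluate f(x, y) mod 11. Record the zeros.
  x = 0: [0↦1, 1↦9, 2↦2, 3↦2, 4↦9, 5↦1, 6↦0, 7↦6, 8↦8, 9↦6, 10↦0]  zeros at y ∈ {6, 10}
  x = 1: [0↦5, 1↦1, 2↦0, 3↦2, 4↦7, 5↦4, 6↦4, 7↦7, 8↦2, 9↦0, 10↦1]  zeros at y ∈ {2, 9}
  x = 2: [0↦3, 1↦2, 2↦0, 3↦8, 4↦4, 5↦10, 6↦4, 7↦8, 8↦0, 9↦2, 10↦3]  zeros at y ∈ {2, 8}
  x = 3: [0↦7, 1↦2, 2↦3, 3↦10, 4↦1, 5↦9, 6↦1, 7↦10, 8↦3, 9↦2, 10↦7]  zeros at y ∈ ∅
  x = 4: [0↦7, 1↦2, 2↦10, 3↦9, 4↦10, 5↦2, 6↦7, 7↦3, 8↦1, 9↦1, 10↦3]  zeros at y ∈ ∅
  x = 5: [0↦4, 1↦3, 2↦0, 3↦6, 4↦10, 5↦1, 6↦1, 7↦10, 8↦6, 9↦0, 10↦3]  zeros at y ∈ {2, 9}
  x = 6: [0↦10, 1↦6, 2↦7, 3↦2, 4↦2, 5↦7, 6↦6, 7↦10, 8↦8, 9↦0, 10↦8]  zeros at y ∈ {9}
  x = 7: [0↦4, 1↦1, 2↦10, 3↦9, 4↦9, 5↦10, 6↦1, 7↦4, 8↦8, 9↦2, 10↦8]  zeros at y ∈ ∅
  x = 8: [0↦9, 1↦0, 2↦10, 3↦6, 4↦10, 5↦0, 6↦9, 7↦4, 8↦7, 9↦7, 10↦4]  zeros at y ∈ {1, 5}
  x = 9: [0↦4, 1↦4, 2↦8, 3↦5, 4↦6, 5↦0, 6↦9, 7↦0, 8↦6, 9↦5, 10↦8]  zeros at y ∈ {5, 7}
  x = 10: [0↦1, 1↦3, 2↦5, 3↦7, 4↦9, 5↦0, 6↦2, 7↦4, 8↦6, 9↦8, 10↦10]  zeros at y ∈ {5}
Collecting zeros: affine points = {(0, 6), (0, 10), (1, 2), (1, 9), (2, 2), (2, 8), (5, 2), (5, 9), (6, 9), (8, 1), (8, 5), (9, 5), (9, 7), (10, 5)}.
Total count |C(F_11)_aff| = 14.


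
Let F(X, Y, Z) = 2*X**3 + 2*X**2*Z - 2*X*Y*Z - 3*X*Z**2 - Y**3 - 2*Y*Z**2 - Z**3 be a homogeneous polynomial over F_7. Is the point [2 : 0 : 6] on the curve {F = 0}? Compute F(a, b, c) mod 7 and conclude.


F(2,0,6) ≡ 3 (mod 7); P is NOT on the curve.

Evaluate F(2, 0, 6) term-by-term (mod 7).
  2*X**3 ↦ 2·8·1·1 = 16
  2*X**2*Z ↦ 2·4·1·6 = 48
  -2*X*Y*Z ↦ -2·2·0·6 = 0
  -3*X*Z**2 ↦ -3·2·1·36 = -216
  -Y**3 ↦ -1·1·0·1 = 0
  -2*Y*Z**2 ↦ -2·1·0·36 = 0
  -Z**3 ↦ -1·1·1·216 = -216
Sum: F(2, 0, 6) = (16) + (48) + (0) + (-216) + (0) + (0) + (-216) = -368.
Reducing mod 7: -368 ≡ 3 (mod 7).
Since F(a, b, c) ≡ 3 ≠ 0 (mod 7), P does NOT lie on the curve.


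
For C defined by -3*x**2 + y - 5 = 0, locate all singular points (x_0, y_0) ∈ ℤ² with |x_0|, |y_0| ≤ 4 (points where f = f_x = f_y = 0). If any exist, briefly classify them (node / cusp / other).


No singular points in the scanned grid; C is smooth there.

Compute partial derivatives:
  f_x = -6*x.
  f_y = 1.
f_y = 1 is a nonzero constant, so f_y never vanishes: no point (x, y) can satisfy f = f_x = f_y = 0. In particular no (x, y) ∈ {−4, ..., 4}² is singular; the curve is smooth.


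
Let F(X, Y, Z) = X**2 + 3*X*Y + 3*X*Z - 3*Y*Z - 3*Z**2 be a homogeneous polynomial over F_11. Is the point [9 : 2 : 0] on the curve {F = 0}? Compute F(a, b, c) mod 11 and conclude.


F(9,2,0) ≡ 3 (mod 11); P is NOT on the curve.

Evaluate F(9, 2, 0) term-by-term (mod 11).
  X**2 ↦ 1·81·1·1 = 81
  3*X*Y ↦ 3·9·2·1 = 54
  3*X*Z ↦ 3·9·1·0 = 0
  -3*Y*Z ↦ -3·1·2·0 = 0
  -3*Z**2 ↦ -3·1·1·0 = 0
Sum: F(9, 2, 0) = (81) + (54) + (0) + (0) + (0) = 135.
Reducing mod 11: 135 ≡ 3 (mod 11).
Since F(a, b, c) ≡ 3 ≠ 0 (mod 11), P does NOT lie on the curve.


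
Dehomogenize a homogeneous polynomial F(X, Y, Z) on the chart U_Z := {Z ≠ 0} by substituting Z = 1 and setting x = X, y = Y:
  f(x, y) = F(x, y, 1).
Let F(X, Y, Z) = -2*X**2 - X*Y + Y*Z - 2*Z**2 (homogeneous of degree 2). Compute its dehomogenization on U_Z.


f(x, y) = -2*x**2 - x*y + y - 2

On U_Z we set Z = 1. Each monomial c·X^i·Y^j·Z^k in F becomes c·x^i·y^j·1^k = c·x^i·y^j.
Substituting Z = 1: F(X, Y, 1) = -2*x**2 - x*y + y - 2.
Note: deg(f) ≤ deg(F) = 2; strict inequality happens when F is divisible by Z (lost terms).


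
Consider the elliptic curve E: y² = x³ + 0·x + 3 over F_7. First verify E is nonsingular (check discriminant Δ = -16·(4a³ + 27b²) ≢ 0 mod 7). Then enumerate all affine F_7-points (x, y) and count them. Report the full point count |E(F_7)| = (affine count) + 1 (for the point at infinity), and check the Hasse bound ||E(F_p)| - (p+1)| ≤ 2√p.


Affine points = {(1, 2), (1, 5), (2, 2), (2, 5), (3, 3), (3, 4), (4, 2), (4, 5), (5, 3), (5, 4), (6, 3), (6, 4)}; affine count = 12; |E(F_7)| = 13.

Discriminant check: Δ ∝ 4a³ + 27b² = 4·0³ + 27·3² = 4·0 + 27·9 ≡ 5 (mod 7). Nonzero ⇒ E is nonsingular.
For each x ∈ F_7, compute rhs = x³ + 0·x + 3 mod 7, then count y ∈ F_7 with y² ≡ rhs.
  x = 0: rhs = 3, matching y values: none (0 points).
  x = 1: rhs = 4, matching y values: 2, 5 (2 points).
  x = 2: rhs = 4, matching y values: 2, 5 (2 points).
  x = 3: rhs = 2, matching y values: 3, 4 (2 points).
  x = 4: rhs = 4, matching y values: 2, 5 (2 points).
  x = 5: rhs = 2, matching y values: 3, 4 (2 points).
  x = 6: rhs = 2, matching y values: 3, 4 (2 points).
Total affine count: 12.
Full point count |E(F_7)| = 12 + 1 = 13.
Hasse bound: |13 − (7+1)| = |5| = 5 ≤ 2√7 ≈ 5.2915 ✓.


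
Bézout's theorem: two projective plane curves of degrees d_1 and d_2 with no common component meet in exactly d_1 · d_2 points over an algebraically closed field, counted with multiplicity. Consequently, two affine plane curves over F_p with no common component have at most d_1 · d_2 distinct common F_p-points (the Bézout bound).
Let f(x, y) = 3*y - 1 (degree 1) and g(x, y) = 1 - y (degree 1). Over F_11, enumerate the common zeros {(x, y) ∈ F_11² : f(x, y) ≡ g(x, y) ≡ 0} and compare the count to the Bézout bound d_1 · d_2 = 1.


Common zeros: ∅; count = 0; Bézout bound = 1.

deg(f) = 1, deg(g) = 1, so Bézout bound = 1.
Scan x ∈ F_11. For each x, list the y ∈ F_11 with f(x, y) ≡ 0 and those with g(x, y) ≡ 0 (mod 11); the common zeros in that column are the intersection.
  x = 0: f ≡ 0 at y ∈ {4}; g ≡ 0 at y ∈ {1}; common: ∅.
  x = 1: f ≡ 0 at y ∈ {4}; g ≡ 0 at y ∈ {1}; common: ∅.
  x = 2: f ≡ 0 at y ∈ {4}; g ≡ 0 at y ∈ {1}; common: ∅.
  x = 3: f ≡ 0 at y ∈ {4}; g ≡ 0 at y ∈ {1}; common: ∅.
  x = 4: f ≡ 0 at y ∈ {4}; g ≡ 0 at y ∈ {1}; common: ∅.
  x = 5: f ≡ 0 at y ∈ {4}; g ≡ 0 at y ∈ {1}; common: ∅.
  x = 6: f ≡ 0 at y ∈ {4}; g ≡ 0 at y ∈ {1}; common: ∅.
  x = 7: f ≡ 0 at y ∈ {4}; g ≡ 0 at y ∈ {1}; common: ∅.
  x = 8: f ≡ 0 at y ∈ {4}; g ≡ 0 at y ∈ {1}; common: ∅.
  x = 9: f ≡ 0 at y ∈ {4}; g ≡ 0 at y ∈ {1}; common: ∅.
  x = 10: f ≡ 0 at y ∈ {4}; g ≡ 0 at y ∈ {1}; common: ∅.
Collecting: common zeros = ∅, so the count is 0.
Comparison with the Bézout bound: 0 ≤ 1 = deg(f)·deg(g), as expected for curves with no common component (the affine F_11-count falls short of the bound because intersections may lie at infinity, over extension fields, or carry multiplicity).


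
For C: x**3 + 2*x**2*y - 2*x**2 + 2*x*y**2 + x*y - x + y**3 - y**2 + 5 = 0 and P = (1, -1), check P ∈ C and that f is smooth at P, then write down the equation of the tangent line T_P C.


Tangent line at P: -5*x + 4*y + 9 = 0.

Step 1: f(1, -1) = 0, so P lies on C.
Step 2: partial derivatives
  f_x(x, y) = 3*x**2 + 4*x*y - 4*x + 2*y**2 + y - 1, f_y(x, y) = 2*x**2 + 4*x*y + x + 3*y**2 - 2*y.
  f_x(P) = -5, f_y(P) = 4 (gradient nonzero, so P is smooth).
Step 3: tangent line at P: -5·(x − 1) + 4·(y − -1) = 0.
Expanding: -5*x + 4*y + 9 = 0.


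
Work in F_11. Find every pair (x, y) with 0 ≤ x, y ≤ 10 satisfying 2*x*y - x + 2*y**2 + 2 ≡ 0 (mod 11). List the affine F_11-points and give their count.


Affine F_11-points: {(2, 0), (2, 9), (3, 4), (4, 2), (4, 5), (5, 7), (5, 10), (6, 8), (7, 1), (7, 3)}; count = 10.

For each of the 121 pairs (x, y) ∈ F_11², evaluate f(x, y) mod 11. Record the zeros.
  x = 0: [0↦2, 1↦4, 2↦10, 3↦9, 4↦1, 5↦8, 6↦8, 7↦1, 8↦9, 9↦10, 10↦4]  zeros at y ∈ ∅
  x = 1: [0↦1, 1↦5, 2↦2, 3↦3, 4↦8, 5↦6, 6↦8, 7↦3, 8↦2, 9↦5, 10↦1]  zeros at y ∈ ∅
  x = 2: [0↦0, 1↦6, 2↦5, 3↦8, 4↦4, 5↦4, 6↦8, 7↦5, 8↦6, 9↦0, 10↦9]  zeros at y ∈ {0, 9}
  x = 3: [0↦10, 1↦7, 2↦8, 3↦2, 4↦0, 5↦2, 6↦8, 7↦7, 8↦10, 9↦6, 10↦6]  zeros at y ∈ {4}
  x = 4: [0↦9, 1↦8, 2↦0, 3↦7, 4↦7, 5↦0, 6↦8, 7↦9, 8↦3, 9↦1, 10↦3]  zeros at y ∈ {2, 5}
  x = 5: [0↦8, 1↦9, 2↦3, 3↦1, 4↦3, 5↦9, 6↦8, 7↦0, 8↦7, 9↦7, 10↦0]  zeros at y ∈ {7, 10}
  x = 6: [0↦7, 1↦10, 2↦6, 3↦6, 4↦10, 5↦7, 6↦8, 7↦2, 8↦0, 9↦2, 10↦8]  zeros at y ∈ {8}
  x = 7: [0↦6, 1↦0, 2↦9, 3↦0, 4↦6, 5↦5, 6↦8, 7↦4, 8↦4, 9↦8, 10↦5]  zeros at y ∈ {1, 3}
  x = 8: [0↦5, 1↦1, 2↦1, 3↦5, 4↦2, 5↦3, 6↦8, 7↦6, 8↦8, 9↦3, 10↦2]  zeros at y ∈ ∅
  x = 9: [0↦4, 1↦2, 2↦4, 3↦10, 4↦9, 5↦1, 6↦8, 7↦8, 8↦1, 9↦9, 10↦10]  zeros at y ∈ ∅
  x = 10: [0↦3, 1↦3, 2↦7, 3↦4, 4↦5, 5↦10, 6↦8, 7↦10, 8↦5, 9↦4, 10↦7]  zeros at y ∈ ∅
Collecting zeros: affine points = {(2, 0), (2, 9), (3, 4), (4, 2), (4, 5), (5, 7), (5, 10), (6, 8), (7, 1), (7, 3)}.
Total count |C(F_11)_aff| = 10.


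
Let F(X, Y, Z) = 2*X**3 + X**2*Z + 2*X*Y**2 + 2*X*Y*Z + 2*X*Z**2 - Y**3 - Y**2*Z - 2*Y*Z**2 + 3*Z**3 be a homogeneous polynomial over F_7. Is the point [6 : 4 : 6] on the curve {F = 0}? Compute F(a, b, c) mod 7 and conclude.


F(6,4,6) ≡ 3 (mod 7); P is NOT on the curve.

Evaluate F(6, 4, 6) term-by-term (mod 7).
  2*X**3 ↦ 2·216·1·1 = 432
  X**2*Z ↦ 1·36·1·6 = 216
  2*X*Y**2 ↦ 2·6·16·1 = 192
  2*X*Y*Z ↦ 2·6·4·6 = 288
  2*X*Z**2 ↦ 2·6·1·36 = 432
  -Y**3 ↦ -1·1·64·1 = -64
  -Y**2*Z ↦ -1·1·16·6 = -96
  -2*Y*Z**2 ↦ -2·1·4·36 = -288
  3*Z**3 ↦ 3·1·1·216 = 648
Sum: F(6, 4, 6) = (432) + (216) + (192) + (288) + (432) + (-64) + (-96) + (-288) + (648) = 1760.
Reducing mod 7: 1760 ≡ 3 (mod 7).
Since F(a, b, c) ≡ 3 ≠ 0 (mod 7), P does NOT lie on the curve.


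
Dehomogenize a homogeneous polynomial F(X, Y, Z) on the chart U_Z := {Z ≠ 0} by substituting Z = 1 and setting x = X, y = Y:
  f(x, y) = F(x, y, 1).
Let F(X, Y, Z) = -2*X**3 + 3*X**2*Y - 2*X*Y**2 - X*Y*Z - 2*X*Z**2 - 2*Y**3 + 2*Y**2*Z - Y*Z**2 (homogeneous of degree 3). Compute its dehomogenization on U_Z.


f(x, y) = -2*x**3 + 3*x**2*y - 2*x*y**2 - x*y - 2*x - 2*y**3 + 2*y**2 - y

On U_Z we set Z = 1. Each monomial c·X^i·Y^j·Z^k in F becomes c·x^i·y^j·1^k = c·x^i·y^j.
Substituting Z = 1: F(X, Y, 1) = -2*x**3 + 3*x**2*y - 2*x*y**2 - x*y - 2*x - 2*y**3 + 2*y**2 - y.
Note: deg(f) ≤ deg(F) = 3; strict inequality happens when F is divisible by Z (lost terms).


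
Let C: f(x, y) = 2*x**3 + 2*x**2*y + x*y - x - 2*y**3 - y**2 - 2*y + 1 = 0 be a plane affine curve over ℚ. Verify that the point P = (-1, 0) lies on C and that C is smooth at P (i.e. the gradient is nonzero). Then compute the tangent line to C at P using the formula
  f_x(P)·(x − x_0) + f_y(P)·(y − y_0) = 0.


Tangent line at P: 5*x - y + 5 = 0.

Step 1: f(-1, 0) = 0, so P lies on C.
Step 2: partial derivatives
  f_x(x, y) = 6*x**2 + 4*x*y + y - 1, f_y(x, y) = 2*x**2 + x - 6*y**2 - 2*y - 2.
  f_x(P) = 5, f_y(P) = -1 (gradient nonzero, so P is smooth).
Step 3: tangent line at P: 5·(x − -1) + -1·(y − 0) = 0.
Expanding: 5*x - y + 5 = 0.


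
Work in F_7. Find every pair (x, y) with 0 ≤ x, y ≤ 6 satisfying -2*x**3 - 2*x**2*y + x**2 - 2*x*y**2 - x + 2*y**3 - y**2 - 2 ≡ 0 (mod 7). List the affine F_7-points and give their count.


Affine F_7-points: {(1, 1), (1, 5), (1, 6), (2, 4), (3, 2), (5, 3)}; count = 6.

For each of the 49 pairs (x, y) ∈ F_7², evaluate f(x, y) mod 7. Record the zeros.
  x = 0: [0↦5, 1↦6, 2↦3, 3↦1, 4↦5, 5↦6, 6↦2]  zeros at y ∈ ∅
  x = 1: [0↦3, 1↦0, 2↦3, 3↦3, 4↦5, 5↦0, 6↦0]  zeros at y ∈ {1, 5, 6}
  x = 2: [0↦5, 1↦1, 2↦6, 3↦4, 4↦0, 5↦6, 6↦6]  zeros at y ∈ {4}
  x = 3: [0↦6, 1↦4, 2↦0, 3↦6, 4↦6, 5↦5, 6↦1]  zeros at y ∈ {2}
  x = 4: [0↦1, 1↦4, 2↦1, 3↦4, 4↦4, 5↦6, 6↦1]  zeros at y ∈ ∅
  x = 5: [0↦6, 1↦3, 2↦4, 3↦0, 4↦3, 5↦4, 6↦1]  zeros at y ∈ {3}
  x = 6: [0↦2, 1↦3, 2↦4, 3↦3, 4↦5, 5↦1, 6↦3]  zeros at y ∈ ∅
Collecting zeros: affine points = {(1, 1), (1, 5), (1, 6), (2, 4), (3, 2), (5, 3)}.
Total count |C(F_7)_aff| = 6.


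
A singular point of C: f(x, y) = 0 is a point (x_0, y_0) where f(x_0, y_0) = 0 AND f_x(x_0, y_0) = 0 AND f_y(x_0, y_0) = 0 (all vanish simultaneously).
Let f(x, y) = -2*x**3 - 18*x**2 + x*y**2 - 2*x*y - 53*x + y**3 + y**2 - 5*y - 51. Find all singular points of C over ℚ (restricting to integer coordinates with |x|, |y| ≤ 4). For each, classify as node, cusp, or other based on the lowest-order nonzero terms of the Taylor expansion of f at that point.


Singular points: {(-3, 1)}; classification: cusp.

Compute partial derivatives:
  f_x = -6*x**2 - 36*x + y**2 - 2*y - 53.
  f_y = 2*x*y - 2*x + 3*y**2 + 2*y - 5.
Scan x_0 ∈ {−4, ..., 4}. For each x_0, f_y(x_0, y) is a polynomial in y; find its integer roots y ∈ {−4, ..., 4}, then test f_x and f at those candidates.
  x = -4: f_y(-4, y) = 3*y**2 - 6*y + 3; vanishes at y ∈ {1}. (-4, 1): f_x = -6 ≠ 0.
  x = -3: f_y(-3, y) = 3*y**2 - 4*y + 1; vanishes at y ∈ {1}. (-3, 1): f_x = 0, f = 0 — SINGULAR.
  x = -2: f_y(-2, y) = 3*y**2 - 2*y - 1; vanishes at y ∈ {1}. (-2, 1): f_x = -6 ≠ 0.
  x = -1: f_y(-1, y) = 3*y**2 - 3; vanishes at y ∈ {-1, 1}. (-1, -1): f_x = -20 ≠ 0; (-1, 1): f_x = -24 ≠ 0.
  x = 0: f_y(0, y) = 3*y**2 + 2*y - 5; vanishes at y ∈ {1}. (0, 1): f_x = -54 ≠ 0.
  x = 1: f_y(1, y) = 3*y**2 + 4*y - 7; vanishes at y ∈ {1}. (1, 1): f_x = -96 ≠ 0.
  x = 2: f_y(2, y) = 3*y**2 + 6*y - 9; vanishes at y ∈ {-3, 1}. (2, -3): f_x = -134 ≠ 0; (2, 1): f_x = -150 ≠ 0.
  x = 3: f_y(3, y) = 3*y**2 + 8*y - 11; vanishes at y ∈ {1}. (3, 1): f_x = -216 ≠ 0.
  x = 4: f_y(4, y) = 3*y**2 + 10*y - 13; vanishes at y ∈ {1}. (4, 1): f_x = -294 ≠ 0.
Only singular point on the grid: (-3, 1).
Classify: substitute x = -3 + u, y = 1 + v and expand: f = -2*u**3 + u*v**2 + v**3 + v**2.
No constant or linear terms (consistent with a singular point). Quadratic part: v**2. Cubic part: -2*u**3 + u*v**2 + v**3.
The quadratic part v**2 is a perfect square, so there is a single (double) tangent line v = 0, i.e. y = 1. Restricting the cubic part to that line (v = 0) leaves -2*u**3 ≠ 0, so f is not divisible by v and the branch is v² ≈ 2*u**3 to lowest order — this is a cusp.
Classification: cusp.


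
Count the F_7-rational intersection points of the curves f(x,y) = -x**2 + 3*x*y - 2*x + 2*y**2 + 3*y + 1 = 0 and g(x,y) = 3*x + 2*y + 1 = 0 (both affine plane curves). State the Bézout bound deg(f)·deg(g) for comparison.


Common zeros: {(0, 3), (2, 0)}; count = 2; Bézout bound = 2.

deg(f) = 2, deg(g) = 1, so Bézout bound = 2.
Scan x ∈ F_7. For each x, list the y ∈ F_7 with f(x, y) ≡ 0 and those with g(x, y) ≡ 0 (mod 7); the common zeros in that column are the intersection.
  x = 0: f ≡ 0 at y ∈ {3, 6}; g ≡ 0 at y ∈ {3}; common: {3}.
  x = 1: f ≡ 0 at y ∈ ∅; g ≡ 0 at y ∈ {5}; common: ∅.
  x = 2: f ≡ 0 at y ∈ {0, 6}; g ≡ 0 at y ∈ {0}; common: {0}.
  x = 3: f ≡ 0 at y ∈ {0, 1}; g ≡ 0 at y ∈ {2}; common: ∅.
  x = 4: f ≡ 0 at y ∈ ∅; g ≡ 0 at y ∈ {4}; common: ∅.
  x = 5: f ≡ 0 at y ∈ {1, 4}; g ≡ 0 at y ∈ {6}; common: ∅.
  x = 6: f ≡ 0 at y ∈ ∅; g ≡ 0 at y ∈ {1}; common: ∅.
Collecting: common zeros = {(0, 3), (2, 0)}, so the count is 2.
Comparison with the Bézout bound: 2 ≤ 2 = deg(f)·deg(g), as expected for curves with no common component (the bound is attained).


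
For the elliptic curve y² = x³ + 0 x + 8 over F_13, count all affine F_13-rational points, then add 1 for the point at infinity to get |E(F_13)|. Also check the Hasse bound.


Affine points = {(1, 3), (1, 10), (2, 4), (2, 9), (3, 3), (3, 10), (5, 4), (5, 9), (6, 4), (6, 9), (7, 0), (8, 0), (9, 3), (9, 10), (11, 0)}; affine count = 15; |E(F_13)| = 16.

Discriminant check: Δ ∝ 4a³ + 27b² = 4·0³ + 27·8² = 4·0 + 27·64 ≡ 12 (mod 13). Nonzero ⇒ E is nonsingular.
For each x ∈ F_13, compute rhs = x³ + 0·x + 8 mod 13, then count y ∈ F_13 with y² ≡ rhs.
  x = 0: rhs = 8, matching y values: none (0 points).
  x = 1: rhs = 9, matching y values: 3, 10 (2 points).
  x = 2: rhs = 3, matching y values: 4, 9 (2 points).
  x = 3: rhs = 9, matching y values: 3, 10 (2 points).
  x = 4: rhs = 7, matching y values: none (0 points).
  x = 5: rhs = 3, matching y values: 4, 9 (2 points).
  x = 6: rhs = 3, matching y values: 4, 9 (2 points).
  x = 7: rhs = 0, matching y values: 0 (1 points).
  x = 8: rhs = 0, matching y values: 0 (1 points).
  x = 9: rhs = 9, matching y values: 3, 10 (2 points).
  x = 10: rhs = 7, matching y values: none (0 points).
  x = 11: rhs = 0, matching y values: 0 (1 points).
  x = 12: rhs = 7, matching y values: none (0 points).
Total affine count: 15.
Full point count |E(F_13)| = 15 + 1 = 16.
Hasse bound: |16 − (13+1)| = |2| = 2 ≤ 2√13 ≈ 7.2111 ✓.


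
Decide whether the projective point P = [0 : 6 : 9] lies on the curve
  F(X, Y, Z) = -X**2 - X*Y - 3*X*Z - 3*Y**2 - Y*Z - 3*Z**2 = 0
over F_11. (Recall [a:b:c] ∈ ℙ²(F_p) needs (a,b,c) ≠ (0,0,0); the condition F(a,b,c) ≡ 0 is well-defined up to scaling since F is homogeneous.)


F(0,6,9) ≡ 2 (mod 11); P is NOT on the curve.

Evaluate F(0, 6, 9) term-by-term (mod 11).
  -X**2 ↦ -1·0·1·1 = 0
  -X*Y ↦ -1·0·6·1 = 0
  -3*X*Z ↦ -3·0·1·9 = 0
  -3*Y**2 ↦ -3·1·36·1 = -108
  -Y*Z ↦ -1·1·6·9 = -54
  -3*Z**2 ↦ -3·1·1·81 = -243
Sum: F(0, 6, 9) = (0) + (0) + (0) + (-108) + (-54) + (-243) = -405.
Reducing mod 11: -405 ≡ 2 (mod 11).
Since F(a, b, c) ≡ 2 ≠ 0 (mod 11), P does NOT lie on the curve.


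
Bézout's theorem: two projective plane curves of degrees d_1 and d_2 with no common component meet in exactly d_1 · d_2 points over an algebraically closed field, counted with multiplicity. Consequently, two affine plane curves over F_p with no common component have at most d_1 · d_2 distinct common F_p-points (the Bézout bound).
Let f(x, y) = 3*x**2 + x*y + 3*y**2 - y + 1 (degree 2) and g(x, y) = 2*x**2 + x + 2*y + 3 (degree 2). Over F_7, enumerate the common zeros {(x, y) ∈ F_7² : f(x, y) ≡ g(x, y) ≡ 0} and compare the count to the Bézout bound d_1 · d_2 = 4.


Common zeros: ∅; count = 0; Bézout bound = 4.

deg(f) = 2, deg(g) = 2, so Bézout bound = 4.
Scan x ∈ F_7. For each x, list the y ∈ F_7 with f(x, y) ≡ 0 and those with g(x, y) ≡ 0 (mod 7); the common zeros in that column are the intersection.
  x = 0: f ≡ 0 at y ∈ ∅; g ≡ 0 at y ∈ {2}; common: ∅.
  x = 1: f ≡ 0 at y ∈ {1, 6}; g ≡ 0 at y ∈ {4}; common: ∅.
  x = 2: f ≡ 0 at y ∈ ∅; g ≡ 0 at y ∈ {4}; common: ∅.
  x = 3: f ≡ 0 at y ∈ {0, 4}; g ≡ 0 at y ∈ {2}; common: ∅.
  x = 4: f ≡ 0 at y ∈ {0, 6}; g ≡ 0 at y ∈ {5}; common: ∅.
  x = 5: f ≡ 0 at y ∈ {4}; g ≡ 0 at y ∈ {6}; common: ∅.
  x = 6: f ≡ 0 at y ∈ ∅; g ≡ 0 at y ∈ {5}; common: ∅.
Collecting: common zeros = ∅, so the count is 0.
Comparison with the Bézout bound: 0 ≤ 4 = deg(f)·deg(g), as expected for curves with no common component (the affine F_7-count falls short of the bound because intersections may lie at infinity, over extension fields, or carry multiplicity).


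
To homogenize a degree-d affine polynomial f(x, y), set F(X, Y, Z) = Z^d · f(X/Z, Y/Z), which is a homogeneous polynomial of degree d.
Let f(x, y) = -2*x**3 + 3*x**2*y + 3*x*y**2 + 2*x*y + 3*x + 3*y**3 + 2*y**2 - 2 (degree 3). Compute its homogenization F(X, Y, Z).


F(X, Y, Z) = -2*X**3 + 3*X**2*Y + 3*X*Y**2 + 2*X*Y*Z + 3*X*Z**2 + 3*Y**3 + 2*Y**2*Z - 2*Z**3

deg(f) = 3.
Substitute x = X/Z, y = Y/Z into f, then multiply by Z^3.
  monomial -2·x^3·y^0 ↦ -2·X^3·Y^0·Z^0.
  monomial 3·x^2·y^1 ↦ 3·X^2·Y^1·Z^0.
  monomial 3·x^1·y^2 ↦ 3·X^1·Y^2·Z^0.
  monomial 2·x^1·y^1 ↦ 2·X^1·Y^1·Z^1.
  monomial 3·x^1·y^0 ↦ 3·X^1·Y^0·Z^2.
  monomial 3·x^0·y^3 ↦ 3·X^0·Y^3·Z^0.
  monomial 2·x^0·y^2 ↦ 2·X^0·Y^2·Z^1.
  monomial -2·x^0·y^0 ↦ -2·X^0·Y^0·Z^3.
Collecting: F(X, Y, Z) = -2*X**3 + 3*X**2*Y + 3*X*Y**2 + 2*X*Y*Z + 3*X*Z**2 + 3*Y**3 + 2*Y**2*Z - 2*Z**3.


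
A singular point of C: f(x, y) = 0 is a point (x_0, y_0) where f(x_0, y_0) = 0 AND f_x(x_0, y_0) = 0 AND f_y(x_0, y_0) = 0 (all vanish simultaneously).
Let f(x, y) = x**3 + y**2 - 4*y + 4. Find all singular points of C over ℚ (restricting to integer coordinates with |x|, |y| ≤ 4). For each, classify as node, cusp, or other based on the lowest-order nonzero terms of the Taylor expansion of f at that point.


Singular points: {(0, 2)}; classification: cusp.

Compute partial derivatives:
  f_x = 3*x**2.
  f_y = 2*y - 4.
Scan x_0 ∈ {−4, ..., 4}. For each x_0, f_y(x_0, y) is a polynomial in y; find its integer roots y ∈ {−4, ..., 4}, then test f_x and f at those candidates.
  x = -4: f_y(-4, y) = 2*y - 4; vanishes at y ∈ {2}. (-4, 2): f_x = 48 ≠ 0.
  x = -3: f_y(-3, y) = 2*y - 4; vanishes at y ∈ {2}. (-3, 2): f_x = 27 ≠ 0.
  x = -2: f_y(-2, y) = 2*y - 4; vanishes at y ∈ {2}. (-2, 2): f_x = 12 ≠ 0.
  x = -1: f_y(-1, y) = 2*y - 4; vanishes at y ∈ {2}. (-1, 2): f_x = 3 ≠ 0.
  x = 0: f_y(0, y) = 2*y - 4; vanishes at y ∈ {2}. (0, 2): f_x = 0, f = 0 — SINGULAR.
  x = 1: f_y(1, y) = 2*y - 4; vanishes at y ∈ {2}. (1, 2): f_x = 3 ≠ 0.
  x = 2: f_y(2, y) = 2*y - 4; vanishes at y ∈ {2}. (2, 2): f_x = 12 ≠ 0.
  x = 3: f_y(3, y) = 2*y - 4; vanishes at y ∈ {2}. (3, 2): f_x = 27 ≠ 0.
  x = 4: f_y(4, y) = 2*y - 4; vanishes at y ∈ {2}. (4, 2): f_x = 48 ≠ 0.
Only singular point on the grid: (0, 2).
Classify: substitute x = 0 + u, y = 2 + v and expand: f = u**3 + v**2.
No constant or linear terms (consistent with a singular point). Quadratic part: v**2. Cubic part: u**3.
The quadratic part v**2 is a perfect square, so there is a single (double) tangent line v = 0, i.e. y = 2. Restricting the cubic part to that line (v = 0) leaves u**3 ≠ 0, so f is not divisible by v and the branch is v² ≈ -u**3 to lowest order — this is a cusp.
Classification: cusp.


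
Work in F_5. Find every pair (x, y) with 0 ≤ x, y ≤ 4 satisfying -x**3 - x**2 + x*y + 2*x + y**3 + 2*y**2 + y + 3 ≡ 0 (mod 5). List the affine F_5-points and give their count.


Affine F_5-points: {(2, 0), (3, 1), (3, 3), (3, 4)}; count = 4.

For each of the 25 pairs (x, y) ∈ F_5², evaluate f(x, y) mod 5. Record the zeros.
  x = 0: [0↦3, 1↦2, 2↦1, 3↦1, 4↦3]  zeros at y ∈ ∅
  x = 1: [0↦3, 1↦3, 2↦3, 3↦4, 4↦2]  zeros at y ∈ ∅
  x = 2: [0↦0, 1↦1, 2↦2, 3↦4, 4↦3]  zeros at y ∈ {0}
  x = 3: [0↦3, 1↦0, 2↦2, 3↦0, 4↦0]  zeros at y ∈ {1, 3, 4}
  x = 4: [0↦1, 1↦4, 2↦2, 3↦1, 4↦2]  zeros at y ∈ ∅
Collecting zeros: affine points = {(2, 0), (3, 1), (3, 3), (3, 4)}.
Total count |C(F_5)_aff| = 4.


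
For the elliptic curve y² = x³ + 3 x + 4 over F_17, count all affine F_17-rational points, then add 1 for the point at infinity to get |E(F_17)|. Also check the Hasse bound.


Affine points = {(0, 2), (0, 15), (1, 5), (1, 12), (2, 1), (2, 16), (5, 5), (5, 12), (6, 0), (8, 8), (8, 9), (11, 5), (11, 12), (12, 0), (13, 8), (13, 9), (14, 6), (14, 11), (16, 0)}; affine count = 19; |E(F_17)| = 20.

Discriminant check: Δ ∝ 4a³ + 27b² = 4·3³ + 27·4² = 4·27 + 27·16 ≡ 13 (mod 17). Nonzero ⇒ E is nonsingular.
For each x ∈ F_17, compute rhs = x³ + 3·x + 4 mod 17, then count y ∈ F_17 with y² ≡ rhs.
  x = 0: rhs = 4, matching y values: 2, 15 (2 points).
  x = 1: rhs = 8, matching y values: 5, 12 (2 points).
  x = 2: rhs = 1, matching y values: 1, 16 (2 points).
  x = 3: rhs = 6, matching y values: none (0 points).
  x = 4: rhs = 12, matching y values: none (0 points).
  x = 5: rhs = 8, matching y values: 5, 12 (2 points).
  x = 6: rhs = 0, matching y values: 0 (1 points).
  x = 7: rhs = 11, matching y values: none (0 points).
  x = 8: rhs = 13, matching y values: 8, 9 (2 points).
  x = 9: rhs = 12, matching y values: none (0 points).
  x = 10: rhs = 14, matching y values: none (0 points).
  x = 11: rhs = 8, matching y values: 5, 12 (2 points).
  x = 12: rhs = 0, matching y values: 0 (1 points).
  x = 13: rhs = 13, matching y values: 8, 9 (2 points).
  x = 14: rhs = 2, matching y values: 6, 11 (2 points).
  x = 15: rhs = 7, matching y values: none (0 points).
  x = 16: rhs = 0, matching y values: 0 (1 points).
Total affine count: 19.
Full point count |E(F_17)| = 19 + 1 = 20.
Hasse bound: |20 − (17+1)| = |2| = 2 ≤ 2√17 ≈ 8.2462 ✓.


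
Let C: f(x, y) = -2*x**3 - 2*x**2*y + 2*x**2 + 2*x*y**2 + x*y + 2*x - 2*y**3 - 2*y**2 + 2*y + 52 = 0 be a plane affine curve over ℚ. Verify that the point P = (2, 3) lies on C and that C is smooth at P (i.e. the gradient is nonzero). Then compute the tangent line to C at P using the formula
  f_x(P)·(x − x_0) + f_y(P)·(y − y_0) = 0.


Tangent line at P: -17*x - 46*y + 172 = 0.

Step 1: f(2, 3) = 0, so P lies on C.
Step 2: partial derivatives
  f_x(x, y) = -6*x**2 - 4*x*y + 4*x + 2*y**2 + y + 2, f_y(x, y) = -2*x**2 + 4*x*y + x - 6*y**2 - 4*y + 2.
  f_x(P) = -17, f_y(P) = -46 (gradient nonzero, so P is smooth).
Step 3: tangent line at P: -17·(x − 2) + -46·(y − 3) = 0.
Expanding: -17*x - 46*y + 172 = 0.


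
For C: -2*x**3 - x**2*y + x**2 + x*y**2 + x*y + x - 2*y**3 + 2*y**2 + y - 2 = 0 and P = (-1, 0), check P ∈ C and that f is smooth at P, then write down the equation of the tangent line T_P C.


Tangent line at P: -7*x - y - 7 = 0.

Step 1: f(-1, 0) = 0, so P lies on C.
Step 2: partial derivatives
  f_x(x, y) = -6*x**2 - 2*x*y + 2*x + y**2 + y + 1, f_y(x, y) = -x**2 + 2*x*y + x - 6*y**2 + 4*y + 1.
  f_x(P) = -7, f_y(P) = -1 (gradient nonzero, so P is smooth).
Step 3: tangent line at P: -7·(x − -1) + -1·(y − 0) = 0.
Expanding: -7*x - y - 7 = 0.
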